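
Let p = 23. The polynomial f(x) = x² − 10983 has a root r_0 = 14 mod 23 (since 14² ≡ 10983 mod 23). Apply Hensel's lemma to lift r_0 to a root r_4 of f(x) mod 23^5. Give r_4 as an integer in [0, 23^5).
r_4 = 3682107 (mod 6436343)

Hensel's recurrence: r_{i+1} = r_i − f(r_i)·(f′(r_i))^{-1} mod 23^{i+2}, with f′(x) = 2x. Iterate:
  r_0 = 14 (mod 23)
  r_1 = 267 (mod 529)
  r_2 = 7673 (mod 12167)
  r_3 = 44174 (mod 279841)
  r_4 = 3682107 (mod 6436343)
Final: r_4 = 3682107, and one checks f(r_4) ≡ 0 mod 23^5.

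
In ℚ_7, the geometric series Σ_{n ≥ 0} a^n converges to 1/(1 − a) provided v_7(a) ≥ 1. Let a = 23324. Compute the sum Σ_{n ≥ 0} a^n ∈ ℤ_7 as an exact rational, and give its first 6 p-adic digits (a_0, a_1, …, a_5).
Σ a^n = 1/(1 − a) = -1/23323;  first 6 digits = (1, 0, 0, 5, 2, 1)

v_7(a) = 3 ≥ 1, so the series converges in ℤ_7 to 1/(1 − a) = 1/(1 − 23324) = -1/23323. Expand this rational in ℤ_7: compute digits iteratively via d_i = x_i mod 7, x_{i+1} = (x_i − d_i)/7. The first 6 digits are (1, 0, 0, 5, 2, 1).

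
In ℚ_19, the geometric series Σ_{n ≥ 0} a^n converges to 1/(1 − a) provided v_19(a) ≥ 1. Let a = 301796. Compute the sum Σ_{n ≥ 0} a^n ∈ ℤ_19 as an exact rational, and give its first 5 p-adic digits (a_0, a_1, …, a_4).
Σ a^n = 1/(1 − a) = -1/301795;  first 5 digits = (1, 0, 0, 6, 2)

v_19(a) = 3 ≥ 1, so the series converges in ℤ_19 to 1/(1 − a) = 1/(1 − 301796) = -1/301795. Expand this rational in ℤ_19: compute digits iteratively via d_i = x_i mod 19, x_{i+1} = (x_i − d_i)/19. The first 5 digits are (1, 0, 0, 6, 2).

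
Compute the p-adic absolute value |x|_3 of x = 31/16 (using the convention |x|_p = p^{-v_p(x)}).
|31/16|_3 = 1

Step 1 — compute v_3(x) by factoring powers of 3 out of the numerator and denominator: v_3(31/16) = 0. Step 2 — apply |x|_p = p^{-v_p(x)} = 3^{0} = 1.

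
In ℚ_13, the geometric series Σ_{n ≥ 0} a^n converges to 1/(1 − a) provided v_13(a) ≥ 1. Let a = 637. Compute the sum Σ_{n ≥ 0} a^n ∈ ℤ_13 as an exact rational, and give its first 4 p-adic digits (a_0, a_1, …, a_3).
Σ a^n = 1/(1 − a) = -1/636;  first 4 digits = (1, 10, 12, 1)

v_13(a) = 1 ≥ 1, so the series converges in ℤ_13 to 1/(1 − a) = 1/(1 − 637) = -1/636. Expand this rational in ℤ_13: compute digits iteratively via d_i = x_i mod 13, x_{i+1} = (x_i − d_i)/13. The first 4 digits are (1, 10, 12, 1).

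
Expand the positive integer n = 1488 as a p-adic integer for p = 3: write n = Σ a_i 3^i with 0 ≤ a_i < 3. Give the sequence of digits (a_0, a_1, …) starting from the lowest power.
(a_0, a_1, …) = (0, 1, 0, 1, 0, 0, 2)

Repeated division by 3 gives the digits low-to-high: 1488 = 1·3^1 + 1·3^3 + 2·3^6. Digit sequence: (0, 1, 0, 1, 0, 0, 2).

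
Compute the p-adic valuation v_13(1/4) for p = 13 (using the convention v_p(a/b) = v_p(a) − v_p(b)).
v_13(1/4) = 0

Factor powers of 13 from the numerator and denominator of the reduced fraction: 1 = 13^0 · 1 and 4 = 13^0 · 4. Apply v_p(a/b) = v_p(a) − v_p(b): v_13(1/4) = 0 − 0 = 0.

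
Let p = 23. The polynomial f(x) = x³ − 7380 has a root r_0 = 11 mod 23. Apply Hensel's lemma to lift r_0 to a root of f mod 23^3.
r_2 = 2081 (mod 12167)

Hensel: r_{i+1} = r_i − f(r_i)/f′(r_i) mod 23^{i+2}, where f′(x) = 3x². Iterate:
  r_0 = 11 (mod 23)
  r_1 = 494 (mod 529)
  r_2 = 2081 (mod 12167)
Final: r = 2081 with f(r) ≡ 0 mod 23^3.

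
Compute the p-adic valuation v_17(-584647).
v_17(-584647) = 4

v_17(n) is the largest exponent k such that 17^k divides n. Factor out: -584647 = -17^4 · 7. (Sign doesn't affect v_p.) So v_17(-584647) = 4.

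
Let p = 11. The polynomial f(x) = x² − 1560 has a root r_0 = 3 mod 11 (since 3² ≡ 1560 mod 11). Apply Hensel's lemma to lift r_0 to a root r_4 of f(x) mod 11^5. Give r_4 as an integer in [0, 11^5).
r_4 = 18351 (mod 161051)

Hensel's recurrence: r_{i+1} = r_i − f(r_i)·(f′(r_i))^{-1} mod 11^{i+2}, with f′(x) = 2x. Iterate:
  r_0 = 3 (mod 11)
  r_1 = 80 (mod 121)
  r_2 = 1048 (mod 1331)
  r_3 = 3710 (mod 14641)
  r_4 = 18351 (mod 161051)
Final: r_4 = 18351, and one checks f(r_4) ≡ 0 mod 11^5.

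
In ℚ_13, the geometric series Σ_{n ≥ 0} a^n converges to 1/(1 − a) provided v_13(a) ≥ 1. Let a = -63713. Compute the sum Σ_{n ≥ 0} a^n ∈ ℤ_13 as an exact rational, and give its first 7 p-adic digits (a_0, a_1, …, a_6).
Σ a^n = 1/(1 − a) = 1/63714;  first 7 digits = (1, 0, 0, 10, 10, 12, 8)

v_13(a) = 3 ≥ 1, so the series converges in ℤ_13 to 1/(1 − a) = 1/(1 − (-63713)) = 1/63714. Expand this rational in ℤ_13: compute digits iteratively via d_i = x_i mod 13, x_{i+1} = (x_i − d_i)/13. The first 7 digits are (1, 0, 0, 10, 10, 12, 8).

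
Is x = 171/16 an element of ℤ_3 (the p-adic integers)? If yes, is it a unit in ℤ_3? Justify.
x ∈ ℤ_3 but not a unit; v_3(x) = 2 > 0

ℤ_3 = {x ∈ ℚ_3 : v_3(x) ≥ 0} and ℤ_3^× = {x ∈ ℤ_3 : v_3(x) = 0}. Here v_3(171/16) = v_3(num) − v_3(den) = 2; compare against these criteria.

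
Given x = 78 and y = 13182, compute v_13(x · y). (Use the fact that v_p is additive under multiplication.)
v_13(1028196) = 4

v_p(x) = 1 (factor: 78 = 13^1 · 6); v_p(y) = 3 (factor: 13182 = 13^3 · 6). Additivity: v_p(xy) = v_p(x) + v_p(y) = 1 + 3 = 4. (Direct check: xy = 1028196 = 13^4 · (36).)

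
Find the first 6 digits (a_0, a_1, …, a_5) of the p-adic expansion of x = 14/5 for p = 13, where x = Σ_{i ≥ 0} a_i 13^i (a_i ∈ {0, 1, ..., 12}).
(a_0, …, a_5) = (8, 10, 7, 2, 5, 10)

v_13(14/5) = 0 (numerator and denominator both coprime to 13), so x ∈ ℤ_13^×. Compute digits iteratively via a_i = x_i mod 13, x_{i+1} = (x_i − a_i)/13, with x_0 = x:
  x_0 = 14/5;  a_0 = 8;  x_1 = (x_0 − 8)/13 = -2/5
  x_1 = -2/5;  a_1 = 10;  x_2 = (x_1 − 10)/13 = -4/5
  x_2 = -4/5;  a_2 = 7;  x_3 = (x_2 − 7)/13 = -3/5
  x_3 = -3/5;  a_3 = 2;  x_4 = (x_3 − 2)/13 = -1/5
  x_4 = -1/5;  a_4 = 5;  x_5 = (x_4 − 5)/13 = -2/5
  x_5 = -2/5;  a_5 = 10;  x_6 = (x_5 − 10)/13 = -4/5
Digits: (8, 10, 7, 2, 5, 10).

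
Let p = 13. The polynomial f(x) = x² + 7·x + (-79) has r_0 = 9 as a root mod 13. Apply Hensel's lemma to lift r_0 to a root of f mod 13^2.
r_1 = 74 (mod 169)

Hensel: r_{i+1} = r_i − f(r_i)·(f′(r_i))^{-1} mod 13^{i+2}, f′(x) = 2x + 7. Iterate:
  r_0 = 9 (mod 13)
  r_1 = 74 (mod 169)
Final: r = 74 satisfies f(r) ≡ 0 mod 13^2.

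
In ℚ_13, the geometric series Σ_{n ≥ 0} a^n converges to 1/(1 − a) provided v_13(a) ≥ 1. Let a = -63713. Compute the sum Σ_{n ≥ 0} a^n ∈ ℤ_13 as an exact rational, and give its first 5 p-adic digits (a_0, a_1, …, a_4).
Σ a^n = 1/(1 − a) = 1/63714;  first 5 digits = (1, 0, 0, 10, 10)

v_13(a) = 3 ≥ 1, so the series converges in ℤ_13 to 1/(1 − a) = 1/(1 − (-63713)) = 1/63714. Expand this rational in ℤ_13: compute digits iteratively via d_i = x_i mod 13, x_{i+1} = (x_i − d_i)/13. The first 5 digits are (1, 0, 0, 10, 10).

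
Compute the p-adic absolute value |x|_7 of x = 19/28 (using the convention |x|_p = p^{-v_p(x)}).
|19/28|_7 = 7

Step 1 — compute v_7(x) by factoring powers of 7 out of the numerator and denominator: v_7(19/28) = -1. Step 2 — apply |x|_p = p^{-v_p(x)} = 7^{1} = 7.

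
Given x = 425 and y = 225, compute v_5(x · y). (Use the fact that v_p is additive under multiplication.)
v_5(95625) = 4

v_p(x) = 2 (factor: 425 = 5^2 · 17); v_p(y) = 2 (factor: 225 = 5^2 · 9). Additivity: v_p(xy) = v_p(x) + v_p(y) = 2 + 2 = 4. (Direct check: xy = 95625 = 5^4 · (153).)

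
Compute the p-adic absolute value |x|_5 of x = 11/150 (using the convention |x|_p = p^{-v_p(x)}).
|11/150|_5 = 25

Step 1 — compute v_5(x) by factoring powers of 5 out of the numerator and denominator: v_5(11/150) = -2. Step 2 — apply |x|_p = p^{-v_p(x)} = 5^{2} = 25.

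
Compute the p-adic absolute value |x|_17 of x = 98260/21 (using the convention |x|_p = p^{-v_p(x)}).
|98260/21|_17 = 1/4913

Step 1 — compute v_17(x) by factoring powers of 17 out of the numerator and denominator: v_17(98260/21) = 3. Step 2 — apply |x|_p = p^{-v_p(x)} = 17^{-3} = 1/4913.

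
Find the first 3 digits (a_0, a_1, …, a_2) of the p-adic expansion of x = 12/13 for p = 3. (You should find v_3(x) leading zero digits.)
(a_0, …, a_2) = (0, 1, 0)

v_3(12/13) = 1, so a_0 = ... = a_0 = 0. Factor out: x = 3^1 · u with u = 4/13 a unit in ℤ_3. Expand u iteratively via a_{v+i} = u_i mod 3, u_{i+1} = (u_i − a_{v+i})/3:
  u_0 = 4/13;  a_1 = 1;  u_1 = (u_0 − 1)/3 = -3/13
  u_1 = -3/13;  a_2 = 0;  u_2 = (u_1 − 0)/3 = -1/13
Digits: (0, 1, 0).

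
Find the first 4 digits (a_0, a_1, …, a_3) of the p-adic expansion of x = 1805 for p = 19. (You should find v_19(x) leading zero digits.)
(a_0, …, a_3) = (0, 0, 5, 0)

v_19(1805) = 2, so a_0 = ... = a_1 = 0. Factor out: x = 19^2 · u with u = 5 a unit in ℤ_19. Expand u iteratively via a_{v+i} = u_i mod 19, u_{i+1} = (u_i − a_{v+i})/19:
  u_0 = 5;  a_2 = 5;  u_1 = (u_0 − 5)/19 = 0
  u_1 = 0;  a_3 = 0;  u_2 = (u_1 − 0)/19 = 0
Digits: (0, 0, 5, 0).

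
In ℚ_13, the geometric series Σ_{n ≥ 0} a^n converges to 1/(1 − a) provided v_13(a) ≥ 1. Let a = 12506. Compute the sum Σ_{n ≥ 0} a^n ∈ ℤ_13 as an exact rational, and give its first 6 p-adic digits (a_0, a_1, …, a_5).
Σ a^n = 1/(1 − a) = -1/12505;  first 6 digits = (1, 0, 9, 5, 3, 5)

v_13(a) = 2 ≥ 1, so the series converges in ℤ_13 to 1/(1 − a) = 1/(1 − 12506) = -1/12505. Expand this rational in ℤ_13: compute digits iteratively via d_i = x_i mod 13, x_{i+1} = (x_i − d_i)/13. The first 6 digits are (1, 0, 9, 5, 3, 5).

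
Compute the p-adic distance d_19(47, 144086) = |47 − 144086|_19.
d_19(47, 144086) = 1/6859

Step 1 — x − y = 47 − 144086 = -144039. Step 2 — v_19(-144039) = 3 (factor: -144039 = −(19^3 · 21); the sign does not affect v_p). Step 3 — |x − y|_19 = 19^{-3} = 1/6859.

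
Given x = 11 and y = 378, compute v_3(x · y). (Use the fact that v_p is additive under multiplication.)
v_3(4158) = 3

v_p(x) = 0 (factor: 11 = 3^0 · 11); v_p(y) = 3 (factor: 378 = 3^3 · 14). Additivity: v_p(xy) = v_p(x) + v_p(y) = 0 + 3 = 3. (Direct check: xy = 4158 = 3^3 · (154).)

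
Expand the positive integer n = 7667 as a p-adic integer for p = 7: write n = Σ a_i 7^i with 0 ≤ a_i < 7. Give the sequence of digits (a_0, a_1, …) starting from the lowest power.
(a_0, a_1, …) = (2, 3, 2, 1, 3)

Repeated division by 7 gives the digits low-to-high: 7667 = 2 + 3·7^1 + 2·7^2 + 1·7^3 + 3·7^4. Digit sequence: (2, 3, 2, 1, 3).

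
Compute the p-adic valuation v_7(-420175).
v_7(-420175) = 5

v_7(n) is the largest exponent k such that 7^k divides n. Factor out: -420175 = -7^5 · 25. (Sign doesn't affect v_p.) So v_7(-420175) = 5.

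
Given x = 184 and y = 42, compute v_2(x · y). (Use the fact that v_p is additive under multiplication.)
v_2(7728) = 4

v_p(x) = 3 (factor: 184 = 2^3 · 23); v_p(y) = 1 (factor: 42 = 2^1 · 21). Additivity: v_p(xy) = v_p(x) + v_p(y) = 3 + 1 = 4. (Direct check: xy = 7728 = 2^4 · (483).)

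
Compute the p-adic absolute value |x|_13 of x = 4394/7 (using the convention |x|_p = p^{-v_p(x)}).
|4394/7|_13 = 1/2197

Step 1 — compute v_13(x) by factoring powers of 13 out of the numerator and denominator: v_13(4394/7) = 3. Step 2 — apply |x|_p = p^{-v_p(x)} = 13^{-3} = 1/2197.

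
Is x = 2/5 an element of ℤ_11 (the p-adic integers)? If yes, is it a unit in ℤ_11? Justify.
x ∈ ℤ_11^× (unit); v_11(x) = 0

ℤ_11 = {x ∈ ℚ_11 : v_11(x) ≥ 0} and ℤ_11^× = {x ∈ ℤ_11 : v_11(x) = 0}. Here v_11(2/5) = v_11(num) − v_11(den) = 0; compare against these criteria.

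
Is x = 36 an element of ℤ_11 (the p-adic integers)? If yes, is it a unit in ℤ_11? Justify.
x ∈ ℤ_11^× (unit); v_11(x) = 0

ℤ_11 = {x ∈ ℚ_11 : v_11(x) ≥ 0} and ℤ_11^× = {x ∈ ℤ_11 : v_11(x) = 0}. Here v_11(36) = v_11(num) − v_11(den) = 0; compare against these criteria.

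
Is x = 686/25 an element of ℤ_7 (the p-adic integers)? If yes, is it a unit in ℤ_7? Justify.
x ∈ ℤ_7 but not a unit; v_7(x) = 3 > 0

ℤ_7 = {x ∈ ℚ_7 : v_7(x) ≥ 0} and ℤ_7^× = {x ∈ ℤ_7 : v_7(x) = 0}. Here v_7(686/25) = v_7(num) − v_7(den) = 3; compare against these criteria.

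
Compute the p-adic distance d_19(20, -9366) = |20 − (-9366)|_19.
d_19(20, -9366) = 1/361

Step 1 — x − y = 20 − (-9366) = 9386. Step 2 — v_19(9386) = 2 (factor: 9386 = (19^2 · 26); the sign does not affect v_p). Step 3 — |x − y|_19 = 19^{-2} = 1/361.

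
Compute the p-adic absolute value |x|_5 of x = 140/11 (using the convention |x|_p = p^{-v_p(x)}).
|140/11|_5 = 1/5

Step 1 — compute v_5(x) by factoring powers of 5 out of the numerator and denominator: v_5(140/11) = 1. Step 2 — apply |x|_p = p^{-v_p(x)} = 5^{-1} = 1/5.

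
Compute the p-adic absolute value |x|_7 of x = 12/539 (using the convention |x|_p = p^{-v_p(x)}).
|12/539|_7 = 49

Step 1 — compute v_7(x) by factoring powers of 7 out of the numerator and denominator: v_7(12/539) = -2. Step 2 — apply |x|_p = p^{-v_p(x)} = 7^{2} = 49.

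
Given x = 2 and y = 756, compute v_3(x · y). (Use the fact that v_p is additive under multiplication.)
v_3(1512) = 3

v_p(x) = 0 (factor: 2 = 3^0 · 2); v_p(y) = 3 (factor: 756 = 3^3 · 28). Additivity: v_p(xy) = v_p(x) + v_p(y) = 0 + 3 = 3. (Direct check: xy = 1512 = 3^3 · (56).)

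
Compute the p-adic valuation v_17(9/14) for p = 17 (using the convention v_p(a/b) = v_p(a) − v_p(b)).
v_17(9/14) = 0

Factor powers of 17 from the numerator and denominator of the reduced fraction: 9 = 17^0 · 9 and 14 = 17^0 · 14. Apply v_p(a/b) = v_p(a) − v_p(b): v_17(9/14) = 0 − 0 = 0.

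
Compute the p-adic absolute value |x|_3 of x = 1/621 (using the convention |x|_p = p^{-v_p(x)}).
|1/621|_3 = 27

Step 1 — compute v_3(x) by factoring powers of 3 out of the numerator and denominator: v_3(1/621) = -3. Step 2 — apply |x|_p = p^{-v_p(x)} = 3^{3} = 27.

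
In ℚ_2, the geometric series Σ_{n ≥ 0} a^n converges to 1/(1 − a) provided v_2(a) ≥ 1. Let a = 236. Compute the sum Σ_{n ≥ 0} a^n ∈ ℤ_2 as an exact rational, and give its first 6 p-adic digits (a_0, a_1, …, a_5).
Σ a^n = 1/(1 − a) = -1/235;  first 6 digits = (1, 0, 1, 1, 1, 1)

v_2(a) = 2 ≥ 1, so the series converges in ℤ_2 to 1/(1 − a) = 1/(1 − 236) = -1/235. Expand this rational in ℤ_2: compute digits iteratively via d_i = x_i mod 2, x_{i+1} = (x_i − d_i)/2. The first 6 digits are (1, 0, 1, 1, 1, 1).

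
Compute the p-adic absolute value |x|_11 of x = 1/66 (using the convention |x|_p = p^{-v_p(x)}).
|1/66|_11 = 11

Step 1 — compute v_11(x) by factoring powers of 11 out of the numerator and denominator: v_11(1/66) = -1. Step 2 — apply |x|_p = p^{-v_p(x)} = 11^{1} = 11.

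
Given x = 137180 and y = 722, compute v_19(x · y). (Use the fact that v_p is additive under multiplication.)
v_19(99043960) = 5

v_p(x) = 3 (factor: 137180 = 19^3 · 20); v_p(y) = 2 (factor: 722 = 19^2 · 2). Additivity: v_p(xy) = v_p(x) + v_p(y) = 3 + 2 = 5. (Direct check: xy = 99043960 = 19^5 · (40).)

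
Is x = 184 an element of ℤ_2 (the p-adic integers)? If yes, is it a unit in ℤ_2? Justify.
x ∈ ℤ_2 but not a unit; v_2(x) = 3 > 0

ℤ_2 = {x ∈ ℚ_2 : v_2(x) ≥ 0} and ℤ_2^× = {x ∈ ℤ_2 : v_2(x) = 0}. Here v_2(184) = v_2(num) − v_2(den) = 3; compare against these criteria.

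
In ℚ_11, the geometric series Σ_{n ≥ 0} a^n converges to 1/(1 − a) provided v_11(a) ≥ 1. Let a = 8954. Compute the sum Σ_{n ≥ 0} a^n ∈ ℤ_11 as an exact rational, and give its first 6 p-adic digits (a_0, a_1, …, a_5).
Σ a^n = 1/(1 − a) = -1/8953;  first 6 digits = (1, 0, 8, 6, 9, 2)

v_11(a) = 2 ≥ 1, so the series converges in ℤ_11 to 1/(1 − a) = 1/(1 − 8954) = -1/8953. Expand this rational in ℤ_11: compute digits iteratively via d_i = x_i mod 11, x_{i+1} = (x_i − d_i)/11. The first 6 digits are (1, 0, 8, 6, 9, 2).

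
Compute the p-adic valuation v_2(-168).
v_2(-168) = 3

v_2(n) is the largest exponent k such that 2^k divides n. Factor out: -168 = -2^3 · 21. (Sign doesn't affect v_p.) So v_2(-168) = 3.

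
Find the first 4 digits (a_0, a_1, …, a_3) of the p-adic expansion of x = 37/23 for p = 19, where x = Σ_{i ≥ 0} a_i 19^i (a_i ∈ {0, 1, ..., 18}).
(a_0, …, a_3) = (14, 1, 9, 2)

v_19(37/23) = 0 (numerator and denominator both coprime to 19), so x ∈ ℤ_19^×. Compute digits iteratively via a_i = x_i mod 19, x_{i+1} = (x_i − a_i)/19, with x_0 = x:
  x_0 = 37/23;  a_0 = 14;  x_1 = (x_0 − 14)/19 = -15/23
  x_1 = -15/23;  a_1 = 1;  x_2 = (x_1 − 1)/19 = -2/23
  x_2 = -2/23;  a_2 = 9;  x_3 = (x_2 − 9)/19 = -11/23
  x_3 = -11/23;  a_3 = 2;  x_4 = (x_3 − 2)/19 = -3/23
Digits: (14, 1, 9, 2).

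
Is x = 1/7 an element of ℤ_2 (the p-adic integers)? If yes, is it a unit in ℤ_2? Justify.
x ∈ ℤ_2^× (unit); v_2(x) = 0

ℤ_2 = {x ∈ ℚ_2 : v_2(x) ≥ 0} and ℤ_2^× = {x ∈ ℤ_2 : v_2(x) = 0}. Here v_2(1/7) = v_2(num) − v_2(den) = 0; compare against these criteria.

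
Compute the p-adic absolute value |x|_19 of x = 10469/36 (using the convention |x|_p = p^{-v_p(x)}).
|10469/36|_19 = 1/361

Step 1 — compute v_19(x) by factoring powers of 19 out of the numerator and denominator: v_19(10469/36) = 2. Step 2 — apply |x|_p = p^{-v_p(x)} = 19^{-2} = 1/361.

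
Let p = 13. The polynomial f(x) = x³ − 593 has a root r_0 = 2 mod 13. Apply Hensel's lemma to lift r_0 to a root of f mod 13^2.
r_1 = 93 (mod 169)

Hensel: r_{i+1} = r_i − f(r_i)/f′(r_i) mod 13^{i+2}, where f′(x) = 3x². Iterate:
  r_0 = 2 (mod 13)
  r_1 = 93 (mod 169)
Final: r = 93 with f(r) ≡ 0 mod 13^2.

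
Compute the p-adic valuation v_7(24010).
v_7(24010) = 4

v_7(n) is the largest exponent k such that 7^k divides n. Factor out: 24010 = 7^4 · 10. (Sign doesn't affect v_p.) So v_7(24010) = 4.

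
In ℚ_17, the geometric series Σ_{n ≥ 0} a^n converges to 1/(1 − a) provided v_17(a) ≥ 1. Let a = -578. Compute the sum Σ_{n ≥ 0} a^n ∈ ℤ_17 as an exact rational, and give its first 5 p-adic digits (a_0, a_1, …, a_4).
Σ a^n = 1/(1 − a) = 1/579;  first 5 digits = (1, 0, 15, 16, 3)

v_17(a) = 2 ≥ 1, so the series converges in ℤ_17 to 1/(1 − a) = 1/(1 − (-578)) = 1/579. Expand this rational in ℤ_17: compute digits iteratively via d_i = x_i mod 17, x_{i+1} = (x_i − d_i)/17. The first 5 digits are (1, 0, 15, 16, 3).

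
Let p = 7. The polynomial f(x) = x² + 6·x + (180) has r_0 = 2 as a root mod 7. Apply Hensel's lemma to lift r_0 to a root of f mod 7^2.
r_1 = 2 (mod 49)

Hensel: r_{i+1} = r_i − f(r_i)·(f′(r_i))^{-1} mod 7^{i+2}, f′(x) = 2x + 6. Iterate:
  r_0 = 2 (mod 7)
  r_1 = 2 (mod 49)
Final: r = 2 satisfies f(r) ≡ 0 mod 7^2.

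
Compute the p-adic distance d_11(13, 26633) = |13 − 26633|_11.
d_11(13, 26633) = 1/1331

Step 1 — x − y = 13 − 26633 = -26620. Step 2 — v_11(-26620) = 3 (factor: -26620 = −(11^3 · 20); the sign does not affect v_p). Step 3 — |x − y|_11 = 11^{-3} = 1/1331.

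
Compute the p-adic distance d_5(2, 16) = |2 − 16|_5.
d_5(2, 16) = 1

Step 1 — x − y = 2 − 16 = -14. Step 2 — v_5(-14) = 0 (factor: -14 = −(5^0 · 14); the sign does not affect v_p). Step 3 — |x − y|_5 = 5^{0} = 1.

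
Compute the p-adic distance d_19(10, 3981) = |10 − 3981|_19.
d_19(10, 3981) = 1/361

Step 1 — x − y = 10 − 3981 = -3971. Step 2 — v_19(-3971) = 2 (factor: -3971 = −(19^2 · 11); the sign does not affect v_p). Step 3 — |x − y|_19 = 19^{-2} = 1/361.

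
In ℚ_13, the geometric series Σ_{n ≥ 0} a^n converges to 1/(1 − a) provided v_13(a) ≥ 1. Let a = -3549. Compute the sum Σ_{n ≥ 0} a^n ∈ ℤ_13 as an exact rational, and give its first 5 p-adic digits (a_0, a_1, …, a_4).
Σ a^n = 1/(1 − a) = 1/3550;  first 5 digits = (1, 0, 5, 11, 11)

v_13(a) = 2 ≥ 1, so the series converges in ℤ_13 to 1/(1 − a) = 1/(1 − (-3549)) = 1/3550. Expand this rational in ℤ_13: compute digits iteratively via d_i = x_i mod 13, x_{i+1} = (x_i − d_i)/13. The first 5 digits are (1, 0, 5, 11, 11).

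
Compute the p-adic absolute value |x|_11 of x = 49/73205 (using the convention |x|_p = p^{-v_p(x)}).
|49/73205|_11 = 14641

Step 1 — compute v_11(x) by factoring powers of 11 out of the numerator and denominator: v_11(49/73205) = -4. Step 2 — apply |x|_p = p^{-v_p(x)} = 11^{4} = 14641.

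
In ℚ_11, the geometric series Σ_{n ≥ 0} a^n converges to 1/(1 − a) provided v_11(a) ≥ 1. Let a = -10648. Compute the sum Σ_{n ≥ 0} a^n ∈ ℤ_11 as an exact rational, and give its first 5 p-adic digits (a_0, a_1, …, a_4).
Σ a^n = 1/(1 − a) = 1/10649;  first 5 digits = (1, 0, 0, 3, 10)

v_11(a) = 3 ≥ 1, so the series converges in ℤ_11 to 1/(1 − a) = 1/(1 − (-10648)) = 1/10649. Expand this rational in ℤ_11: compute digits iteratively via d_i = x_i mod 11, x_{i+1} = (x_i − d_i)/11. The first 5 digits are (1, 0, 0, 3, 10).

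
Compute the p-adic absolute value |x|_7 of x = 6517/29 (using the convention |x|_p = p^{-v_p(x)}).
|6517/29|_7 = 1/343

Step 1 — compute v_7(x) by factoring powers of 7 out of the numerator and denominator: v_7(6517/29) = 3. Step 2 — apply |x|_p = p^{-v_p(x)} = 7^{-3} = 1/343.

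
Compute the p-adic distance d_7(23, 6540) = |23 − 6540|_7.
d_7(23, 6540) = 1/343

Step 1 — x − y = 23 − 6540 = -6517. Step 2 — v_7(-6517) = 3 (factor: -6517 = −(7^3 · 19); the sign does not affect v_p). Step 3 — |x − y|_7 = 7^{-3} = 1/343.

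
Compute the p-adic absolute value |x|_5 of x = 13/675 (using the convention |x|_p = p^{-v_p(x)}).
|13/675|_5 = 25

Step 1 — compute v_5(x) by factoring powers of 5 out of the numerator and denominator: v_5(13/675) = -2. Step 2 — apply |x|_p = p^{-v_p(x)} = 5^{2} = 25.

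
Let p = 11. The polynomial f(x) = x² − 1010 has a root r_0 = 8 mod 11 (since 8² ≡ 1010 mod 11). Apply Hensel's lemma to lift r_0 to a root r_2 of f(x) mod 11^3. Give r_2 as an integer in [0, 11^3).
r_2 = 778 (mod 1331)

Hensel's recurrence: r_{i+1} = r_i − f(r_i)·(f′(r_i))^{-1} mod 11^{i+2}, with f′(x) = 2x. Iterate:
  r_0 = 8 (mod 11)
  r_1 = 52 (mod 121)
  r_2 = 778 (mod 1331)
Final: r_2 = 778, and one checks f(r_2) ≡ 0 mod 11^3.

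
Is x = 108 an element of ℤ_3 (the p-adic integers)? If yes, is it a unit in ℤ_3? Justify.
x ∈ ℤ_3 but not a unit; v_3(x) = 3 > 0

ℤ_3 = {x ∈ ℚ_3 : v_3(x) ≥ 0} and ℤ_3^× = {x ∈ ℤ_3 : v_3(x) = 0}. Here v_3(108) = v_3(num) − v_3(den) = 3; compare against these criteria.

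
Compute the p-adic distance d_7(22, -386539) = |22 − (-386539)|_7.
d_7(22, -386539) = 1/16807

Step 1 — x − y = 22 − (-386539) = 386561. Step 2 — v_7(386561) = 5 (factor: 386561 = (7^5 · 23); the sign does not affect v_p). Step 3 — |x − y|_7 = 7^{-5} = 1/16807.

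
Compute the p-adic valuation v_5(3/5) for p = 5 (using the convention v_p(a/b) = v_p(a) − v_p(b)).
v_5(3/5) = -1

Factor powers of 5 from the numerator and denominator of the reduced fraction: 3 = 5^0 · 3 and 5 = 5^1 · 1. Apply v_p(a/b) = v_p(a) − v_p(b): v_5(3/5) = 0 − 1 = -1.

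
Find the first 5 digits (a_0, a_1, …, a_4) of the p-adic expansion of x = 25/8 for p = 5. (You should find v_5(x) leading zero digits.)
(a_0, …, a_4) = (0, 0, 2, 4, 1)

v_5(25/8) = 2, so a_0 = ... = a_1 = 0. Factor out: x = 5^2 · u with u = 1/8 a unit in ℤ_5. Expand u iteratively via a_{v+i} = u_i mod 5, u_{i+1} = (u_i − a_{v+i})/5:
  u_0 = 1/8;  a_2 = 2;  u_1 = (u_0 − 2)/5 = -3/8
  u_1 = -3/8;  a_3 = 4;  u_2 = (u_1 − 4)/5 = -7/8
  u_2 = -7/8;  a_4 = 1;  u_3 = (u_2 − 1)/5 = -3/8
Digits: (0, 0, 2, 4, 1).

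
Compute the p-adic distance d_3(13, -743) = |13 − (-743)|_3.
d_3(13, -743) = 1/27

Step 1 — x − y = 13 − (-743) = 756. Step 2 — v_3(756) = 3 (factor: 756 = (3^3 · 28); the sign does not affect v_p). Step 3 — |x − y|_3 = 3^{-3} = 1/27.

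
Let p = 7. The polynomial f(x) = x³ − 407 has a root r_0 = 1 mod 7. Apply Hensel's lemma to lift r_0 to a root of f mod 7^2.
r_1 = 22 (mod 49)

Hensel: r_{i+1} = r_i − f(r_i)/f′(r_i) mod 7^{i+2}, where f′(x) = 3x². Iterate:
  r_0 = 1 (mod 7)
  r_1 = 22 (mod 49)
Final: r = 22 with f(r) ≡ 0 mod 7^2.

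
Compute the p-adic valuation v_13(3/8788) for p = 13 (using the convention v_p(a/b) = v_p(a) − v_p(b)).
v_13(3/8788) = -3

Factor powers of 13 from the numerator and denominator of the reduced fraction: 3 = 13^0 · 3 and 8788 = 13^3 · 4. Apply v_p(a/b) = v_p(a) − v_p(b): v_13(3/8788) = 0 − 3 = -3.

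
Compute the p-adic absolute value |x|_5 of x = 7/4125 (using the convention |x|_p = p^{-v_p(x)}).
|7/4125|_5 = 125

Step 1 — compute v_5(x) by factoring powers of 5 out of the numerator and denominator: v_5(7/4125) = -3. Step 2 — apply |x|_p = p^{-v_p(x)} = 5^{3} = 125.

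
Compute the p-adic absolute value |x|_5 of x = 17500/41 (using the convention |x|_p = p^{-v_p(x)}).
|17500/41|_5 = 1/625

Step 1 — compute v_5(x) by factoring powers of 5 out of the numerator and denominator: v_5(17500/41) = 4. Step 2 — apply |x|_p = p^{-v_p(x)} = 5^{-4} = 1/625.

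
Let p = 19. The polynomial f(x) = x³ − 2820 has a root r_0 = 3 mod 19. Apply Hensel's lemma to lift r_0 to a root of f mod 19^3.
r_2 = 2834 (mod 6859)

Hensel: r_{i+1} = r_i − f(r_i)/f′(r_i) mod 19^{i+2}, where f′(x) = 3x². Iterate:
  r_0 = 3 (mod 19)
  r_1 = 307 (mod 361)
  r_2 = 2834 (mod 6859)
Final: r = 2834 with f(r) ≡ 0 mod 19^3.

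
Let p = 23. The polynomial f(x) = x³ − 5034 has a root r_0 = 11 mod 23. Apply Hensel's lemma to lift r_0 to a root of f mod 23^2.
r_1 = 11 (mod 529)

Hensel: r_{i+1} = r_i − f(r_i)/f′(r_i) mod 23^{i+2}, where f′(x) = 3x². Iterate:
  r_0 = 11 (mod 23)
  r_1 = 11 (mod 529)
Final: r = 11 with f(r) ≡ 0 mod 23^2.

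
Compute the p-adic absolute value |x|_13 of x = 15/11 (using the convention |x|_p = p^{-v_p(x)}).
|15/11|_13 = 1

Step 1 — compute v_13(x) by factoring powers of 13 out of the numerator and denominator: v_13(15/11) = 0. Step 2 — apply |x|_p = p^{-v_p(x)} = 13^{0} = 1.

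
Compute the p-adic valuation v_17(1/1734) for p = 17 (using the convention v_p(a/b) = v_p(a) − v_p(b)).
v_17(1/1734) = -2

Factor powers of 17 from the numerator and denominator of the reduced fraction: 1 = 17^0 · 1 and 1734 = 17^2 · 6. Apply v_p(a/b) = v_p(a) − v_p(b): v_17(1/1734) = 0 − 2 = -2.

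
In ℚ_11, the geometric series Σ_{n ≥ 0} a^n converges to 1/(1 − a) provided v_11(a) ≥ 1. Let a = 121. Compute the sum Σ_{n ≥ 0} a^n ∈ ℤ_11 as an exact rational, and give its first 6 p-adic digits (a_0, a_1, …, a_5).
Σ a^n = 1/(1 − a) = -1/120;  first 6 digits = (1, 0, 1, 0, 1, 0)

v_11(a) = 2 ≥ 1, so the series converges in ℤ_11 to 1/(1 − a) = 1/(1 − 121) = -1/120. Expand this rational in ℤ_11: compute digits iteratively via d_i = x_i mod 11, x_{i+1} = (x_i − d_i)/11. The first 6 digits are (1, 0, 1, 0, 1, 0).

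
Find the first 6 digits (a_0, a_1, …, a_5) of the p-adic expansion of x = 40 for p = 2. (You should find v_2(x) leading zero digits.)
(a_0, …, a_5) = (0, 0, 0, 1, 0, 1)

v_2(40) = 3, so a_0 = ... = a_2 = 0. Factor out: x = 2^3 · u with u = 5 a unit in ℤ_2. Expand u iteratively via a_{v+i} = u_i mod 2, u_{i+1} = (u_i − a_{v+i})/2:
  u_0 = 5;  a_3 = 1;  u_1 = (u_0 − 1)/2 = 2
  u_1 = 2;  a_4 = 0;  u_2 = (u_1 − 0)/2 = 1
  u_2 = 1;  a_5 = 1;  u_3 = (u_2 − 1)/2 = 0
Digits: (0, 0, 0, 1, 0, 1).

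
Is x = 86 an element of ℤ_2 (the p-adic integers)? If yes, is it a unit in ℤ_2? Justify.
x ∈ ℤ_2 but not a unit; v_2(x) = 1 > 0

ℤ_2 = {x ∈ ℚ_2 : v_2(x) ≥ 0} and ℤ_2^× = {x ∈ ℤ_2 : v_2(x) = 0}. Here v_2(86) = v_2(num) − v_2(den) = 1; compare against these criteria.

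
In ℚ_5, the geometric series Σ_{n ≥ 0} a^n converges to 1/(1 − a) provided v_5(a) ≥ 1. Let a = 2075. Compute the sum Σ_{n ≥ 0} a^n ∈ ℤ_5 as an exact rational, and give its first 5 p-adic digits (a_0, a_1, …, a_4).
Σ a^n = 1/(1 − a) = -1/2074;  first 5 digits = (1, 0, 3, 1, 2)

v_5(a) = 2 ≥ 1, so the series converges in ℤ_5 to 1/(1 − a) = 1/(1 − 2075) = -1/2074. Expand this rational in ℤ_5: compute digits iteratively via d_i = x_i mod 5, x_{i+1} = (x_i − d_i)/5. The first 5 digits are (1, 0, 3, 1, 2).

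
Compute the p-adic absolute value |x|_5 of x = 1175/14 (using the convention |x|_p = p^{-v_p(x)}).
|1175/14|_5 = 1/25

Step 1 — compute v_5(x) by factoring powers of 5 out of the numerator and denominator: v_5(1175/14) = 2. Step 2 — apply |x|_p = p^{-v_p(x)} = 5^{-2} = 1/25.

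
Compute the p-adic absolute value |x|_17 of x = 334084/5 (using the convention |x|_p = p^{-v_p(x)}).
|334084/5|_17 = 1/83521

Step 1 — compute v_17(x) by factoring powers of 17 out of the numerator and denominator: v_17(334084/5) = 4. Step 2 — apply |x|_p = p^{-v_p(x)} = 17^{-4} = 1/83521.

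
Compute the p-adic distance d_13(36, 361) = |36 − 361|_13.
d_13(36, 361) = 1/13

Step 1 — x − y = 36 − 361 = -325. Step 2 — v_13(-325) = 1 (factor: -325 = −(13^1 · 25); the sign does not affect v_p). Step 3 — |x − y|_13 = 13^{-1} = 1/13.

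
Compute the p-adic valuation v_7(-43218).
v_7(-43218) = 4

v_7(n) is the largest exponent k such that 7^k divides n. Factor out: -43218 = -7^4 · 18. (Sign doesn't affect v_p.) So v_7(-43218) = 4.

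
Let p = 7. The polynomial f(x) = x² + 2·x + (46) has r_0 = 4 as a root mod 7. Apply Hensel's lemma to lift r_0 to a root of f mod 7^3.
r_2 = 95 (mod 343)

Hensel: r_{i+1} = r_i − f(r_i)·(f′(r_i))^{-1} mod 7^{i+2}, f′(x) = 2x + 2. Iterate:
  r_0 = 4 (mod 7)
  r_1 = 46 (mod 49)
  r_2 = 95 (mod 343)
Final: r = 95 satisfies f(r) ≡ 0 mod 7^3.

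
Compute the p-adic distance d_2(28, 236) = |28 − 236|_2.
d_2(28, 236) = 1/16

Step 1 — x − y = 28 − 236 = -208. Step 2 — v_2(-208) = 4 (factor: -208 = −(2^4 · 13); the sign does not affect v_p). Step 3 — |x − y|_2 = 2^{-4} = 1/16.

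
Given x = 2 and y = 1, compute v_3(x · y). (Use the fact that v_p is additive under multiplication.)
v_3(2) = 0

v_p(x) = 0 (factor: 2 = 3^0 · 2); v_p(y) = 0 (factor: 1 = 3^0 · 1). Additivity: v_p(xy) = v_p(x) + v_p(y) = 0 + 0 = 0. (Direct check: xy = 2 = 3^0 · (2).)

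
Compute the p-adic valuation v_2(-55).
v_2(-55) = 0

v_2(n) is the largest exponent k such that 2^k divides n. Factor out: -55 = -2^0 · 55. (Sign doesn't affect v_p.) So v_2(-55) = 0.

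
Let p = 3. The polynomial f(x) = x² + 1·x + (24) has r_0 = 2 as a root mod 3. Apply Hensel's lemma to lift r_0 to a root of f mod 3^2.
r_1 = 5 (mod 9)

Hensel: r_{i+1} = r_i − f(r_i)·(f′(r_i))^{-1} mod 3^{i+2}, f′(x) = 2x + 1. Iterate:
  r_0 = 2 (mod 3)
  r_1 = 5 (mod 9)
Final: r = 5 satisfies f(r) ≡ 0 mod 3^2.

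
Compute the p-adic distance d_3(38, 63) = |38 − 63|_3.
d_3(38, 63) = 1

Step 1 — x − y = 38 − 63 = -25. Step 2 — v_3(-25) = 0 (factor: -25 = −(3^0 · 25); the sign does not affect v_p). Step 3 — |x − y|_3 = 3^{0} = 1.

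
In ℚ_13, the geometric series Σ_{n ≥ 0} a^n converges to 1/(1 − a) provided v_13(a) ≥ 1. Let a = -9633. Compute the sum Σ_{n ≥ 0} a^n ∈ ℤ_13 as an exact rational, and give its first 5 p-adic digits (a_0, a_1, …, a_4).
Σ a^n = 1/(1 − a) = 1/9634;  first 5 digits = (1, 0, 8, 8, 11)

v_13(a) = 2 ≥ 1, so the series converges in ℤ_13 to 1/(1 − a) = 1/(1 − (-9633)) = 1/9634. Expand this rational in ℤ_13: compute digits iteratively via d_i = x_i mod 13, x_{i+1} = (x_i − d_i)/13. The first 5 digits are (1, 0, 8, 8, 11).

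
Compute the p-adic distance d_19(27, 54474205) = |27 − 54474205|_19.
d_19(27, 54474205) = 1/2476099

Step 1 — x − y = 27 − 54474205 = -54474178. Step 2 — v_19(-54474178) = 5 (factor: -54474178 = −(19^5 · 22); the sign does not affect v_p). Step 3 — |x − y|_19 = 19^{-5} = 1/2476099.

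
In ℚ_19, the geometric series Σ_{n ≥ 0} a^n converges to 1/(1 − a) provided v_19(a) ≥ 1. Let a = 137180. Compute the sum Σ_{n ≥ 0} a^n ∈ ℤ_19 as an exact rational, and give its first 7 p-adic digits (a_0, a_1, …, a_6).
Σ a^n = 1/(1 − a) = -1/137179;  first 7 digits = (1, 0, 0, 1, 1, 0, 1)

v_19(a) = 3 ≥ 1, so the series converges in ℤ_19 to 1/(1 − a) = 1/(1 − 137180) = -1/137179. Expand this rational in ℤ_19: compute digits iteratively via d_i = x_i mod 19, x_{i+1} = (x_i − d_i)/19. The first 7 digits are (1, 0, 0, 1, 1, 0, 1).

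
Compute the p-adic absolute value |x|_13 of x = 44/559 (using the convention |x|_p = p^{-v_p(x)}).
|44/559|_13 = 13

Step 1 — compute v_13(x) by factoring powers of 13 out of the numerator and denominator: v_13(44/559) = -1. Step 2 — apply |x|_p = p^{-v_p(x)} = 13^{1} = 13.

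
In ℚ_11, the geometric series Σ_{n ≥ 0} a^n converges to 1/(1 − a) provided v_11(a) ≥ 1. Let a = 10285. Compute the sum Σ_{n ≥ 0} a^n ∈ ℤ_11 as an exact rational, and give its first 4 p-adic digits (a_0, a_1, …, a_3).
Σ a^n = 1/(1 − a) = -1/10284;  first 4 digits = (1, 0, 8, 7)

v_11(a) = 2 ≥ 1, so the series converges in ℤ_11 to 1/(1 − a) = 1/(1 − 10285) = -1/10284. Expand this rational in ℤ_11: compute digits iteratively via d_i = x_i mod 11, x_{i+1} = (x_i − d_i)/11. The first 4 digits are (1, 0, 8, 7).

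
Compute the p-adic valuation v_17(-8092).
v_17(-8092) = 2

v_17(n) is the largest exponent k such that 17^k divides n. Factor out: -8092 = -17^2 · 28. (Sign doesn't affect v_p.) So v_17(-8092) = 2.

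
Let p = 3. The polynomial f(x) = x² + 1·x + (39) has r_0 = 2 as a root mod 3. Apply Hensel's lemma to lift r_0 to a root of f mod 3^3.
r_2 = 20 (mod 27)

Hensel: r_{i+1} = r_i − f(r_i)·(f′(r_i))^{-1} mod 3^{i+2}, f′(x) = 2x + 1. Iterate:
  r_0 = 2 (mod 3)
  r_1 = 2 (mod 9)
  r_2 = 20 (mod 27)
Final: r = 20 satisfies f(r) ≡ 0 mod 3^3.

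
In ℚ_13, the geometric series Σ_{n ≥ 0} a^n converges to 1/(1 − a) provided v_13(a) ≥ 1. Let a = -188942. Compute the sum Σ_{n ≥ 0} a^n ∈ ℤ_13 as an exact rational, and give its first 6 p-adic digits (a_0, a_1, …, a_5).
Σ a^n = 1/(1 − a) = 1/188943;  first 6 digits = (1, 0, 0, 5, 6, 12)

v_13(a) = 3 ≥ 1, so the series converges in ℤ_13 to 1/(1 − a) = 1/(1 − (-188942)) = 1/188943. Expand this rational in ℤ_13: compute digits iteratively via d_i = x_i mod 13, x_{i+1} = (x_i − d_i)/13. The first 6 digits are (1, 0, 0, 5, 6, 12).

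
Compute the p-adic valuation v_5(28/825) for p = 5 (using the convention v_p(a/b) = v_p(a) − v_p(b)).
v_5(28/825) = -2

Factor powers of 5 from the numerator and denominator of the reduced fraction: 28 = 5^0 · 28 and 825 = 5^2 · 33. Apply v_p(a/b) = v_p(a) − v_p(b): v_5(28/825) = 0 − 2 = -2.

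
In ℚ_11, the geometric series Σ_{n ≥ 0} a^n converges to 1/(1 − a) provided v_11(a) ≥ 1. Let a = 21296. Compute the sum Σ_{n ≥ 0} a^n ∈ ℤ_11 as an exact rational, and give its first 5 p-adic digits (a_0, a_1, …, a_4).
Σ a^n = 1/(1 − a) = -1/21295;  first 5 digits = (1, 0, 0, 5, 1)

v_11(a) = 3 ≥ 1, so the series converges in ℤ_11 to 1/(1 − a) = 1/(1 − 21296) = -1/21295. Expand this rational in ℤ_11: compute digits iteratively via d_i = x_i mod 11, x_{i+1} = (x_i − d_i)/11. The first 5 digits are (1, 0, 0, 5, 1).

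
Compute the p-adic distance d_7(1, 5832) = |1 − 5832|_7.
d_7(1, 5832) = 1/343

Step 1 — x − y = 1 − 5832 = -5831. Step 2 — v_7(-5831) = 3 (factor: -5831 = −(7^3 · 17); the sign does not affect v_p). Step 3 — |x − y|_7 = 7^{-3} = 1/343.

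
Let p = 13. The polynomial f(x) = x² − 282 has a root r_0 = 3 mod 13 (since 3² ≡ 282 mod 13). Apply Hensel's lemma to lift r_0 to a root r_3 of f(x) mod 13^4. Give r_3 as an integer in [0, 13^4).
r_3 = 26159 (mod 28561)

Hensel's recurrence: r_{i+1} = r_i − f(r_i)·(f′(r_i))^{-1} mod 13^{i+2}, with f′(x) = 2x. Iterate:
  r_0 = 3 (mod 13)
  r_1 = 133 (mod 169)
  r_2 = 1992 (mod 2197)
  r_3 = 26159 (mod 28561)
Final: r_3 = 26159, and one checks f(r_3) ≡ 0 mod 13^4.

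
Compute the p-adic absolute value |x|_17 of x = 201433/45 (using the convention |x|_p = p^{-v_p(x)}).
|201433/45|_17 = 1/4913

Step 1 — compute v_17(x) by factoring powers of 17 out of the numerator and denominator: v_17(201433/45) = 3. Step 2 — apply |x|_p = p^{-v_p(x)} = 17^{-3} = 1/4913.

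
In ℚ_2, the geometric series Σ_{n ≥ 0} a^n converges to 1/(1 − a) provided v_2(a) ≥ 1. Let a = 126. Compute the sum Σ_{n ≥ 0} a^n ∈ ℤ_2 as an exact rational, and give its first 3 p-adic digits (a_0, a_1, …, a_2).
Σ a^n = 1/(1 − a) = -1/125;  first 3 digits = (1, 1, 0)

v_2(a) = 1 ≥ 1, so the series converges in ℤ_2 to 1/(1 − a) = 1/(1 − 126) = -1/125. Expand this rational in ℤ_2: compute digits iteratively via d_i = x_i mod 2, x_{i+1} = (x_i − d_i)/2. The first 3 digits are (1, 1, 0).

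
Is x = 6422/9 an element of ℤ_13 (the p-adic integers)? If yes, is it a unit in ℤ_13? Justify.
x ∈ ℤ_13 but not a unit; v_13(x) = 2 > 0

ℤ_13 = {x ∈ ℚ_13 : v_13(x) ≥ 0} and ℤ_13^× = {x ∈ ℤ_13 : v_13(x) = 0}. Here v_13(6422/9) = v_13(num) − v_13(den) = 2; compare against these criteria.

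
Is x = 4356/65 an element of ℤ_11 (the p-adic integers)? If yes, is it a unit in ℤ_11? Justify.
x ∈ ℤ_11 but not a unit; v_11(x) = 2 > 0

ℤ_11 = {x ∈ ℚ_11 : v_11(x) ≥ 0} and ℤ_11^× = {x ∈ ℤ_11 : v_11(x) = 0}. Here v_11(4356/65) = v_11(num) − v_11(den) = 2; compare against these criteria.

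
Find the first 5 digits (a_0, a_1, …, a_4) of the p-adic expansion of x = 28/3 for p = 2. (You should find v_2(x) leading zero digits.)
(a_0, …, a_4) = (0, 0, 1, 0, 1)

v_2(28/3) = 2, so a_0 = ... = a_1 = 0. Factor out: x = 2^2 · u with u = 7/3 a unit in ℤ_2. Expand u iteratively via a_{v+i} = u_i mod 2, u_{i+1} = (u_i − a_{v+i})/2:
  u_0 = 7/3;  a_2 = 1;  u_1 = (u_0 − 1)/2 = 2/3
  u_1 = 2/3;  a_3 = 0;  u_2 = (u_1 − 0)/2 = 1/3
  u_2 = 1/3;  a_4 = 1;  u_3 = (u_2 − 1)/2 = -1/3
Digits: (0, 0, 1, 0, 1).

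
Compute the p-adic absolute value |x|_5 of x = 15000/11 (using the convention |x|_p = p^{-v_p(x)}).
|15000/11|_5 = 1/625

Step 1 — compute v_5(x) by factoring powers of 5 out of the numerator and denominator: v_5(15000/11) = 4. Step 2 — apply |x|_p = p^{-v_p(x)} = 5^{-4} = 1/625.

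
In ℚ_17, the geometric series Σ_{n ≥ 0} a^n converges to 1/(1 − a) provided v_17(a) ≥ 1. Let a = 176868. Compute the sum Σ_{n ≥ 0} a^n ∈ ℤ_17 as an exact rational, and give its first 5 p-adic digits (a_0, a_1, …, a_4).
Σ a^n = 1/(1 − a) = -1/176867;  first 5 digits = (1, 0, 0, 2, 2)

v_17(a) = 3 ≥ 1, so the series converges in ℤ_17 to 1/(1 − a) = 1/(1 − 176868) = -1/176867. Expand this rational in ℤ_17: compute digits iteratively via d_i = x_i mod 17, x_{i+1} = (x_i − d_i)/17. The first 5 digits are (1, 0, 0, 2, 2).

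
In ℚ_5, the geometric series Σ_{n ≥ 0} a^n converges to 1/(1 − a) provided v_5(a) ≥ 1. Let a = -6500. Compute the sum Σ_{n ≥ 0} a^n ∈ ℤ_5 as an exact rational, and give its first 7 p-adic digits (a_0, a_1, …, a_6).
Σ a^n = 1/(1 − a) = 1/6501;  first 7 digits = (1, 0, 0, 3, 4, 2, 3)

v_5(a) = 3 ≥ 1, so the series converges in ℤ_5 to 1/(1 − a) = 1/(1 − (-6500)) = 1/6501. Expand this rational in ℤ_5: compute digits iteratively via d_i = x_i mod 5, x_{i+1} = (x_i − d_i)/5. The first 7 digits are (1, 0, 0, 3, 4, 2, 3).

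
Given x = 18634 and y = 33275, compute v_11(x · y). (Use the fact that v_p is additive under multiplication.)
v_11(620046350) = 6

v_p(x) = 3 (factor: 18634 = 11^3 · 14); v_p(y) = 3 (factor: 33275 = 11^3 · 25). Additivity: v_p(xy) = v_p(x) + v_p(y) = 3 + 3 = 6. (Direct check: xy = 620046350 = 11^6 · (350).)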